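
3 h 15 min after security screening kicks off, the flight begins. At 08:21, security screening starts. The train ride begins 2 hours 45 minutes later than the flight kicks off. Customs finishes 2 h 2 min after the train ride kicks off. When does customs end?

The flight starts at 08:21 + 195 min = 11:36.
The train ride starts at 11:36 + 165 min = 14:21.
Customs ends at 14:21 + 122 min = 16:23.

16:23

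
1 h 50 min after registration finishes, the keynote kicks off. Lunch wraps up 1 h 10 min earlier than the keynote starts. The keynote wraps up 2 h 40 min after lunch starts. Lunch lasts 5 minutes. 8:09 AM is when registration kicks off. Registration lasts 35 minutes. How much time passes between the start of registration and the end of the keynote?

Registration ends at 8:09 AM + 35 min = 8:44 AM.
The keynote starts at 8:44 AM + 110 min = 10:34 AM.
Lunch ends at 10:34 AM − 70 min = 9:24 AM.
Lunch starts at 9:24 AM − 5 min = 9:19 AM.
The keynote ends at 9:19 AM + 160 min = 11:59 AM.
From 8:09 AM to 11:59 AM is 3 h 50 min.

3 h 50 min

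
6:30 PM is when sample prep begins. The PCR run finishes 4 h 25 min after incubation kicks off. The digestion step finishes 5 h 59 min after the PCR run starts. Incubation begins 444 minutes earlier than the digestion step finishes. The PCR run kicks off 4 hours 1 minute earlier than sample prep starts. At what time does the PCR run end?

5:29 PM

The PCR run starts at 6:30 PM − 241 min = 2:29 PM.
The digestion step ends at 2:29 PM + 359 min = 8:28 PM.
Incubation starts at 8:28 PM − 444 min = 1:04 PM.
The PCR run ends at 1:04 PM + 265 min = 5:29 PM.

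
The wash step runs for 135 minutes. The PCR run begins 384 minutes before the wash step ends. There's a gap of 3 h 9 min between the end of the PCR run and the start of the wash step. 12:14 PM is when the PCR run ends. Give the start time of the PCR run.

11:14 AM

The wash step starts at 12:14 PM + 189 min = 3:23 PM.
The wash step ends at 3:23 PM + 135 min = 5:38 PM.
The PCR run starts at 5:38 PM − 384 min = 11:14 AM.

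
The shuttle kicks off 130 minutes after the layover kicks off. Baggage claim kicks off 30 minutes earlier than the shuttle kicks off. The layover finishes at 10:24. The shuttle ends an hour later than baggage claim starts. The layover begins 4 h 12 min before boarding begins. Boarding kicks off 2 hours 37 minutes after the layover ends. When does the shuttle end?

Boarding starts at 10:24 + 157 min = 13:01.
The layover starts at 13:01 − 252 min = 08:49.
The shuttle starts at 08:49 + 130 min = 10:59.
Baggage claim starts at 10:59 − 30 min = 10:29.
The shuttle ends at 10:29 + 60 min = 11:29.

11:29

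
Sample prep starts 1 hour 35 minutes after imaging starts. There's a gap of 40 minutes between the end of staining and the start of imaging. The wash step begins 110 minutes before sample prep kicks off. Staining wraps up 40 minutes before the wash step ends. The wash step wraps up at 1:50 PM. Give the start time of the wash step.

1:35 PM

Staining ends at 1:50 PM − 40 min = 1:10 PM.
Imaging starts at 1:10 PM + 40 min = 1:50 PM.
Sample prep starts at 1:50 PM + 95 min = 3:25 PM.
The wash step starts at 3:25 PM − 110 min = 1:35 PM.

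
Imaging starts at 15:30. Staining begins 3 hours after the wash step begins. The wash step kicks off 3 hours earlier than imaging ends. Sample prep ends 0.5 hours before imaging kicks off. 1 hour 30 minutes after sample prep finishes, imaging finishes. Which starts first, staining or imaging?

Sample prep ends at 15:30 − 30 min = 15:00.
Imaging ends at 15:00 + 90 min = 16:30.
The wash step starts at 16:30 − 180 min = 13:30.
Staining starts at 13:30 + 180 min = 16:30.
Staining starts at 16:30 and imaging starts at 15:30, so imaging is first.

imaging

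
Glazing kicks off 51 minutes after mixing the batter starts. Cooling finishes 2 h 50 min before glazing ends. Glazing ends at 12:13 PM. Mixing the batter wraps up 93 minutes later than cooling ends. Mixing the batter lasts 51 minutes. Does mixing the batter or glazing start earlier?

mixing the batter

Cooling ends at 12:13 PM − 170 min = 9:23 AM.
Mixing the batter ends at 9:23 AM + 93 min = 10:56 AM.
Mixing the batter starts at 10:56 AM − 51 min = 10:05 AM.
Glazing starts at 10:05 AM + 51 min = 10:56 AM.
Mixing the batter starts at 10:05 AM and glazing starts at 10:56 AM, so mixing the batter is first.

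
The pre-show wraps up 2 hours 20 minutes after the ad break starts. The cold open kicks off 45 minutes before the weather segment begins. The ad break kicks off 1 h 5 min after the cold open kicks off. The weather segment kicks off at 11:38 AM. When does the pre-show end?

2:18 PM

The cold open starts at 11:38 AM − 45 min = 10:53 AM.
The ad break starts at 10:53 AM + 65 min = 11:58 AM.
The pre-show ends at 11:58 AM + 140 min = 2:18 PM.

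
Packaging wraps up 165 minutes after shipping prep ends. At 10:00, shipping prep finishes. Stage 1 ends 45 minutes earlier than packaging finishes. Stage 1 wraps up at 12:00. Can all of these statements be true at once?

Packaging ends at 10:00 + 165 min = 12:45.
Stage 1 ends at 12:45 − 45 min = 12:00.
That matches the stated 12:00, so the schedule is consistent.

Yes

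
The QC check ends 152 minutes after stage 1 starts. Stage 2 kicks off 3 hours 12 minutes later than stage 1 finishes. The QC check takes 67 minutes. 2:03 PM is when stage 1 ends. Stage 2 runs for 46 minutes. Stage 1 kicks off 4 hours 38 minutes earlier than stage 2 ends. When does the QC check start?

2:48 PM

Stage 2 starts at 2:03 PM + 192 min = 5:15 PM.
Stage 2 ends at 5:15 PM + 46 min = 6:01 PM.
Stage 1 starts at 6:01 PM − 278 min = 1:23 PM.
The QC check ends at 1:23 PM + 152 min = 3:55 PM.
The QC check starts at 3:55 PM − 67 min = 2:48 PM.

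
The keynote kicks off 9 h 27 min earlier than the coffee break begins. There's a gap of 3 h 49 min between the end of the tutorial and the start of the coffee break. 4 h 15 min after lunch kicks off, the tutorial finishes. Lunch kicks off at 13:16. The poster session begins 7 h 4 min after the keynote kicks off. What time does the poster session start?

18:57

The tutorial ends at 13:16 + 255 min = 17:31.
The coffee break starts at 17:31 + 229 min = 21:20.
The keynote starts at 21:20 − 567 min = 11:53.
The poster session starts at 11:53 + 424 min = 18:57.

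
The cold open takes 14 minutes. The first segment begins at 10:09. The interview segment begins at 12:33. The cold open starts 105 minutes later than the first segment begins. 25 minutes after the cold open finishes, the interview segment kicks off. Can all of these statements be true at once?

Yes

The cold open starts at 10:09 + 105 min = 11:54.
The cold open ends at 11:54 + 14 min = 12:08.
The interview segment starts at 12:08 + 25 min = 12:33.
That matches the stated 12:33, so the schedule is consistent.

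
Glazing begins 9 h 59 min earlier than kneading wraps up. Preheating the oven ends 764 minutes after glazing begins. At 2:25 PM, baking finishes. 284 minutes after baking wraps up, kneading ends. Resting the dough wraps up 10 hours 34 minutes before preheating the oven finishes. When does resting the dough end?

Kneading ends at 2:25 PM + 284 min = 7:09 PM.
Glazing starts at 7:09 PM − 599 min = 9:10 AM.
Preheating the oven ends at 9:10 AM + 764 min = 9:54 PM.
Resting the dough ends at 9:54 PM − 634 min = 11:20 AM.

11:20 AM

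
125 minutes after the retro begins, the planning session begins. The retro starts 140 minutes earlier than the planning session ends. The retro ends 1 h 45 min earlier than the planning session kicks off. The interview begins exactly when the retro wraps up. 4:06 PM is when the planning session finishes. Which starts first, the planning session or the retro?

The retro starts at 4:06 PM − 140 min = 1:46 PM.
The planning session starts at 1:46 PM + 125 min = 3:51 PM.
The planning session starts at 3:51 PM and the retro starts at 1:46 PM, so the retro is first.

the retro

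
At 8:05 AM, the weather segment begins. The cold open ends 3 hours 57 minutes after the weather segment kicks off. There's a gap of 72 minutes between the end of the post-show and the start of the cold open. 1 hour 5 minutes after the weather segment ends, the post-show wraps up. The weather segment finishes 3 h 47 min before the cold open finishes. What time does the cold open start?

The cold open ends at 8:05 AM + 237 min = 12:02 PM.
The weather segment ends at 12:02 PM − 227 min = 8:15 AM.
The post-show ends at 8:15 AM + 65 min = 9:20 AM.
The cold open starts at 9:20 AM + 72 min = 10:32 AM.

10:32 AM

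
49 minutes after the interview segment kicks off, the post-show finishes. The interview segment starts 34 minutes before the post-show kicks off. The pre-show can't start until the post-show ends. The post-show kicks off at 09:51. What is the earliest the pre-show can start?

The interview segment starts at 09:51 − 34 min = 09:17.
The post-show ends at 09:17 + 49 min = 10:06.
The pre-show is bounded by the post-show, so the earliest it can start is 10:06.

10:06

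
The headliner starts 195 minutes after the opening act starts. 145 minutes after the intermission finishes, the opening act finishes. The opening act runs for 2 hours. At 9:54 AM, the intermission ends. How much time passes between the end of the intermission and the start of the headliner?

3 h 40 min

The opening act ends at 9:54 AM + 145 min = 12:19 PM.
The opening act starts at 12:19 PM − 120 min = 10:19 AM.
The headliner starts at 10:19 AM + 195 min = 1:34 PM.
From 9:54 AM to 1:34 PM is 3 h 40 min.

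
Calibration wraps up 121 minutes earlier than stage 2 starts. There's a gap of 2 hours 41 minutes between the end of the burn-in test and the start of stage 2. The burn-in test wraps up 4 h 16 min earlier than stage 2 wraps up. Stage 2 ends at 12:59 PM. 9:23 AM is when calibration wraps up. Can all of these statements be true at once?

The burn-in test ends at 12:59 PM − 256 min = 8:43 AM.
Stage 2 starts at 8:43 AM + 161 min = 11:24 AM.
Calibration ends at 11:24 AM − 121 min = 9:23 AM.
That matches the stated 9:23 AM, so the schedule is consistent.

Yes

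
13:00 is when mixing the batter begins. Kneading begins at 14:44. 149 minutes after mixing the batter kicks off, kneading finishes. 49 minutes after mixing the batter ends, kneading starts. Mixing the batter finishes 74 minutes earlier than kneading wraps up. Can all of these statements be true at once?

Kneading ends at 13:00 + 149 min = 15:29.
Mixing the batter ends at 15:29 − 74 min = 14:15.
Kneading starts at 14:15 + 49 min = 15:04.
But kneading is also said to start at 14:44 — a 20-minute conflict.

No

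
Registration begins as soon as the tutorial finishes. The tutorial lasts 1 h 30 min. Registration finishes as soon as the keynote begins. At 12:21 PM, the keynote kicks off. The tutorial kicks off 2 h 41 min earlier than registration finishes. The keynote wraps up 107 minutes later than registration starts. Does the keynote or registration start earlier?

registration

Registration ends at 12:21 PM.
The tutorial starts at 12:21 PM − 161 min = 9:40 AM.
The tutorial ends at 9:40 AM + 90 min = 11:10 AM.
So registration starts at 11:10 AM.
The keynote starts at 12:21 PM and registration starts at 11:10 AM, so registration is first.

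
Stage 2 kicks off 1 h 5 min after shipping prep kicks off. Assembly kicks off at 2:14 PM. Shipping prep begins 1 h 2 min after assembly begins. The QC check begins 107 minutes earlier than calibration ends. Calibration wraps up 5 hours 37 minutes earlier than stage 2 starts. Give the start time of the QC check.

Shipping prep starts at 2:14 PM + 62 min = 3:16 PM.
Stage 2 starts at 3:16 PM + 65 min = 4:21 PM.
Calibration ends at 4:21 PM − 337 min = 10:44 AM.
The QC check starts at 10:44 AM − 107 min = 8:57 AM.

8:57 AM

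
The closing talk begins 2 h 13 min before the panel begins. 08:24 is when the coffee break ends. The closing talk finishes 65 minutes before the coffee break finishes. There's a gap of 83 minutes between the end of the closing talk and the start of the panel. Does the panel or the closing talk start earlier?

The closing talk ends at 08:24 − 65 min = 07:19.
The panel starts at 07:19 + 83 min = 08:42.
The closing talk starts at 08:42 − 133 min = 06:29.
The panel starts at 08:42 and the closing talk starts at 06:29, so the closing talk is first.

the closing talk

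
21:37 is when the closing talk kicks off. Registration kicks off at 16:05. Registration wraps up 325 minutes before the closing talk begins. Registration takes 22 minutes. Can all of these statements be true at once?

Registration ends at 21:37 − 325 min = 16:12.
Registration starts at 16:12 − 22 min = 15:50.
But registration is also said to start at 16:05 — a 15-minute conflict.

No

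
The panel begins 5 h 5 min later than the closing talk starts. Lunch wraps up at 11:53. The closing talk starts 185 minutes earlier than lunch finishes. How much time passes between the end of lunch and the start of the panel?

The closing talk starts at 11:53 − 185 min = 08:48.
The panel starts at 08:48 + 305 min = 13:53.
From 11:53 to 13:53 is two hours.

two hours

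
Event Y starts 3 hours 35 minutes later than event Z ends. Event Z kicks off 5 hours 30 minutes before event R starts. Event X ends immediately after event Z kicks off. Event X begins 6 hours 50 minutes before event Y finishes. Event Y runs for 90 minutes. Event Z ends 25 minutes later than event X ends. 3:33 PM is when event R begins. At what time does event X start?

Event Z starts at 3:33 PM − 330 min = 10:03 AM.
So event X ends at 10:03 AM.
Event Z ends at 10:03 AM + 25 min = 10:28 AM.
Event Y starts at 10:28 AM + 215 min = 2:03 PM.
Event Y ends at 2:03 PM + 90 min = 3:33 PM.
Event X starts at 3:33 PM − 410 min = 8:43 AM.

8:43 AM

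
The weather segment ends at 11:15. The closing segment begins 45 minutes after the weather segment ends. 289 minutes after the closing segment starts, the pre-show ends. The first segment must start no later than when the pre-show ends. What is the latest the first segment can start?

16:49

The closing segment starts at 11:15 + 45 min = 12:00.
The pre-show ends at 12:00 + 289 min = 16:49.
The first segment is bounded by the pre-show, so the latest it can start is 16:49.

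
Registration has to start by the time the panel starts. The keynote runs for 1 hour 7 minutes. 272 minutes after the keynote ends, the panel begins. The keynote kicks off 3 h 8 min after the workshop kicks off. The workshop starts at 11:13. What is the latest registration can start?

20:00

The keynote starts at 11:13 + 188 min = 14:21.
The keynote ends at 14:21 + 67 min = 15:28.
The panel starts at 15:28 + 272 min = 20:00.
Registration is bounded by the panel, so the latest it can start is 20:00.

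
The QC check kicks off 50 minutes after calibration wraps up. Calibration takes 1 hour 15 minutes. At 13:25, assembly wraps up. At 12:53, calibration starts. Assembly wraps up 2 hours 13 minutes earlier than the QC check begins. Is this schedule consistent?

Calibration ends at 12:53 + 75 min = 14:08.
The QC check starts at 14:08 + 50 min = 14:58.
Assembly ends at 14:58 − 133 min = 12:45.
But assembly is also said to end at 13:25 — a 40-minute conflict.

No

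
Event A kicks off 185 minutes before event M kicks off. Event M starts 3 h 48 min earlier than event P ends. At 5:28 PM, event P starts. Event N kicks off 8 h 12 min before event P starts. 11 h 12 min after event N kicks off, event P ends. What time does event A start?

1:35 PM

Event N starts at 5:28 PM − 492 min = 9:16 AM.
Event P ends at 9:16 AM + 672 min = 8:28 PM.
Event M starts at 8:28 PM − 228 min = 4:40 PM.
Event A starts at 4:40 PM − 185 min = 1:35 PM.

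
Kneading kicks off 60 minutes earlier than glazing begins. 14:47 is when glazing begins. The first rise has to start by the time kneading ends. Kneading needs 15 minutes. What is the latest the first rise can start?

14:02

Kneading starts at 14:47 − 60 min = 13:47.
Kneading ends at 13:47 + 15 min = 14:02.
The first rise is bounded by kneading, so the latest it can start is 14:02.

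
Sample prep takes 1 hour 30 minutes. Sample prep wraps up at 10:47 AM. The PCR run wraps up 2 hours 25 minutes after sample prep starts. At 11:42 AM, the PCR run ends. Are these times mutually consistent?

Sample prep starts at 10:47 AM − 90 min = 9:17 AM.
The PCR run ends at 9:17 AM + 145 min = 11:42 AM.
That matches the stated 11:42 AM, so the schedule is consistent.

Yes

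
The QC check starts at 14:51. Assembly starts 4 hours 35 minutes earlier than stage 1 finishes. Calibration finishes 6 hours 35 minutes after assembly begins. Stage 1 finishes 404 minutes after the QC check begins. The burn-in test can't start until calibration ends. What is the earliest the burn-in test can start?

Stage 1 ends at 14:51 + 404 min = 21:35.
Assembly starts at 21:35 − 275 min = 17:00.
Calibration ends at 17:00 + 395 min = 23:35.
The burn-in test is bounded by calibration, so the earliest it can start is 23:35.

23:35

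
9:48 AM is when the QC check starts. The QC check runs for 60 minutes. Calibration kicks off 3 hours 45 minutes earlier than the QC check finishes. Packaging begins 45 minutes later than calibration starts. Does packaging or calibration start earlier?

calibration

The QC check ends at 9:48 AM + 60 min = 10:48 AM.
Calibration starts at 10:48 AM − 225 min = 7:03 AM.
Packaging starts at 7:03 AM + 45 min = 7:48 AM.
Packaging starts at 7:48 AM and calibration starts at 7:03 AM, so calibration is first.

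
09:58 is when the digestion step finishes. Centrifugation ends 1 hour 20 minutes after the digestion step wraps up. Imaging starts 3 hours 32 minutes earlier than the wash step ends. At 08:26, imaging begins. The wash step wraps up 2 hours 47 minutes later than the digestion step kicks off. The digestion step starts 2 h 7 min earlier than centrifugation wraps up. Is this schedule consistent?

Centrifugation ends at 09:58 + 80 min = 11:18.
The digestion step starts at 11:18 − 127 min = 09:11.
The wash step ends at 09:11 + 167 min = 11:58.
Imaging starts at 11:58 − 212 min = 08:26.
That matches the stated 08:26, so the schedule is consistent.

Yes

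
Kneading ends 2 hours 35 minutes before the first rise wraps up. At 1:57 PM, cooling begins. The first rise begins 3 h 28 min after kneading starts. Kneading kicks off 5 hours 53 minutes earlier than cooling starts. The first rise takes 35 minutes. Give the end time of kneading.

Kneading starts at 1:57 PM − 353 min = 8:04 AM.
The first rise starts at 8:04 AM + 208 min = 11:32 AM.
The first rise ends at 11:32 AM + 35 min = 12:07 PM.
Kneading ends at 12:07 PM − 155 min = 9:32 AM.

9:32 AM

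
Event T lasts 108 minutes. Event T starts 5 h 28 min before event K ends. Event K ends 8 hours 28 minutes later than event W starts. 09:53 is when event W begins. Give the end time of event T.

Event K ends at 09:53 + 508 min = 18:21.
Event T starts at 18:21 − 328 min = 12:53.
Event T ends at 12:53 + 108 min = 14:41.

14:41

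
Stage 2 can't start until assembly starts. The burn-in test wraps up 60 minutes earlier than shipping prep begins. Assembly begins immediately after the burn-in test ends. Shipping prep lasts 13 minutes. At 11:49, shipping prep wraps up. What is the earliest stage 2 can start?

10:36

Shipping prep starts at 11:49 − 13 min = 11:36.
The burn-in test ends at 11:36 − 60 min = 10:36.
So assembly starts at 10:36.
Stage 2 is bounded by assembly, so the earliest it can start is 10:36.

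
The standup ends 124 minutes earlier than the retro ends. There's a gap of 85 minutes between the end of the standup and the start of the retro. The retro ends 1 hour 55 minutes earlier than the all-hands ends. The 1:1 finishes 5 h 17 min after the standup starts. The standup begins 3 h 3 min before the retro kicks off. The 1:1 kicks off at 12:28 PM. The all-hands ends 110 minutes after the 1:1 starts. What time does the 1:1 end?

The all-hands ends at 12:28 PM + 110 min = 2:18 PM.
The retro ends at 2:18 PM − 115 min = 12:23 PM.
The standup ends at 12:23 PM − 124 min = 10:19 AM.
The retro starts at 10:19 AM + 85 min = 11:44 AM.
The standup starts at 11:44 AM − 183 min = 8:41 AM.
The 1:1 ends at 8:41 AM + 317 min = 1:58 PM.

1:58 PM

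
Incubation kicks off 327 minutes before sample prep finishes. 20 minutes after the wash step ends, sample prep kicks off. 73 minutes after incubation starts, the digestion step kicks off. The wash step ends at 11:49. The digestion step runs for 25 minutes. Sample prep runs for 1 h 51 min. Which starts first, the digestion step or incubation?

Sample prep starts at 11:49 + 20 min = 12:09.
Sample prep ends at 12:09 + 111 min = 14:00.
Incubation starts at 14:00 − 327 min = 08:33.
The digestion step starts at 08:33 + 73 min = 09:46.
The digestion step starts at 09:46 and incubation starts at 08:33, so incubation is first.

incubation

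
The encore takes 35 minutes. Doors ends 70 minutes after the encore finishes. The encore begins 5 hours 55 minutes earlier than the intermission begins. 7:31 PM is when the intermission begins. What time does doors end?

3:21 PM

The encore starts at 7:31 PM − 355 min = 1:36 PM.
The encore ends at 1:36 PM + 35 min = 2:11 PM.
Doors ends at 2:11 PM + 70 min = 3:21 PM.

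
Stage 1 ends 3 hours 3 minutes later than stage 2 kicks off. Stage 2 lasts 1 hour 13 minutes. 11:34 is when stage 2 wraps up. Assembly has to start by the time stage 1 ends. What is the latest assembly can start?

Stage 2 starts at 11:34 − 73 min = 10:21.
Stage 1 ends at 10:21 + 183 min = 13:24.
Assembly is bounded by stage 1, so the latest it can start is 13:24.

13:24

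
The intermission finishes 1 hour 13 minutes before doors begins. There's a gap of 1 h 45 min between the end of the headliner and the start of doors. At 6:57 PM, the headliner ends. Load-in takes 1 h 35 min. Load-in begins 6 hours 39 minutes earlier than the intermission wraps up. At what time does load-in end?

Doors starts at 6:57 PM + 105 min = 8:42 PM.
The intermission ends at 8:42 PM − 73 min = 7:29 PM.
Load-in starts at 7:29 PM − 399 min = 12:50 PM.
Load-in ends at 12:50 PM + 95 min = 2:25 PM.

2:25 PM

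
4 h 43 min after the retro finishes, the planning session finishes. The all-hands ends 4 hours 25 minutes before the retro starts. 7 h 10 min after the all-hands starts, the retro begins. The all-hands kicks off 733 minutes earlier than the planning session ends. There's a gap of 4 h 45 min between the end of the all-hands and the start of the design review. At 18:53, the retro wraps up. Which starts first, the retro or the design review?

the retro

The planning session ends at 18:53 + 283 min = 23:36.
The all-hands starts at 23:36 − 733 min = 11:23.
The retro starts at 11:23 + 430 min = 18:33.
The all-hands ends at 18:33 − 265 min = 14:08.
The design review starts at 14:08 + 285 min = 18:53.
The retro starts at 18:33 and the design review starts at 18:53, so the retro is first.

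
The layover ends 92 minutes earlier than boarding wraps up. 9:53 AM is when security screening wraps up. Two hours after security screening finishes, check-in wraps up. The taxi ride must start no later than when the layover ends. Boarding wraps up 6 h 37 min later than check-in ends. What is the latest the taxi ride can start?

Check-in ends at 9:53 AM + 120 min = 11:53 AM.
Boarding ends at 11:53 AM + 397 min = 6:30 PM.
The layover ends at 6:30 PM − 92 min = 4:58 PM.
The taxi ride is bounded by the layover, so the latest it can start is 4:58 PM.

4:58 PM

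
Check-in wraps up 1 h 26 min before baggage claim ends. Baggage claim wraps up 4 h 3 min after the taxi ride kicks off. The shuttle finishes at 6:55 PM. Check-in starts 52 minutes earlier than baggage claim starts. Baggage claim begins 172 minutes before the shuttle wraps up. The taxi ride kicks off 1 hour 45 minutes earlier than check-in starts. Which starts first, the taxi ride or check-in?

Baggage claim starts at 6:55 PM − 172 min = 4:03 PM.
Check-in starts at 4:03 PM − 52 min = 3:11 PM.
The taxi ride starts at 3:11 PM − 105 min = 1:26 PM.
The taxi ride starts at 1:26 PM and check-in starts at 3:11 PM, so the taxi ride is first.

the taxi ride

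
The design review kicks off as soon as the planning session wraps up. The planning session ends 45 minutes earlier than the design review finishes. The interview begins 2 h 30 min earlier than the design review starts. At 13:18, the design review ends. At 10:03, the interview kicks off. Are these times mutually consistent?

Yes

The planning session ends at 13:18 − 45 min = 12:33.
So the design review starts at 12:33.
The interview starts at 12:33 − 150 min = 10:03.
That matches the stated 10:03, so the schedule is consistent.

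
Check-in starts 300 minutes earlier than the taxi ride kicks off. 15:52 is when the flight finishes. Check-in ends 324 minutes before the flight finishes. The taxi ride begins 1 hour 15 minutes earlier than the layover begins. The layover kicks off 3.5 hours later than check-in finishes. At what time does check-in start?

Check-in ends at 15:52 − 324 min = 10:28.
The layover starts at 10:28 + 210 min = 13:58.
The taxi ride starts at 13:58 − 75 min = 12:43.
Check-in starts at 12:43 − 300 min = 07:43.

07:43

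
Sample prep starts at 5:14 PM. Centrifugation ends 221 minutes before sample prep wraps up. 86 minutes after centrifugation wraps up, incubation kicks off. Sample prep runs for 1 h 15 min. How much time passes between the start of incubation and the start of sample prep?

Sample prep ends at 5:14 PM + 75 min = 6:29 PM.
Centrifugation ends at 6:29 PM − 221 min = 2:48 PM.
Incubation starts at 2:48 PM + 86 min = 4:14 PM.
From 4:14 PM to 5:14 PM is 1 hour.

1 hour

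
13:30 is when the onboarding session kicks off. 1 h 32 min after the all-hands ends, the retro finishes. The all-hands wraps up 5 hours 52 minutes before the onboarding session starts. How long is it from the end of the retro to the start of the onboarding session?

260 minutes

The all-hands ends at 13:30 − 352 min = 07:38.
The retro ends at 07:38 + 92 min = 09:10.
From 09:10 to 13:30 is 260 minutes.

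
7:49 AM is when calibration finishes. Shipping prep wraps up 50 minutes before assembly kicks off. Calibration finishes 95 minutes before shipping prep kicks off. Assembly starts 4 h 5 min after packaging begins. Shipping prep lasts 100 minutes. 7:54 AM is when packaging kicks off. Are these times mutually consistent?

No

Assembly starts at 7:54 AM + 245 min = 11:59 AM.
Shipping prep ends at 11:59 AM − 50 min = 11:09 AM.
Shipping prep starts at 11:09 AM − 100 min = 9:29 AM.
Calibration ends at 9:29 AM − 95 min = 7:54 AM.
But calibration is also said to end at 7:49 AM — a 5-minute conflict.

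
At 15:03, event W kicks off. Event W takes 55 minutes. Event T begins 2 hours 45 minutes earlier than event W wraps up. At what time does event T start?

Event W ends at 15:03 + 55 min = 15:58.
Event T starts at 15:58 − 165 min = 13:13.

13:13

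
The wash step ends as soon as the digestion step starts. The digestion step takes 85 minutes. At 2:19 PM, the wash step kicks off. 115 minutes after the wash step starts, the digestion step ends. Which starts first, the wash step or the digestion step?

the wash step

The digestion step ends at 2:19 PM + 115 min = 4:14 PM.
The digestion step starts at 4:14 PM − 85 min = 2:49 PM.
The wash step starts at 2:19 PM and the digestion step starts at 2:49 PM, so the wash step is first.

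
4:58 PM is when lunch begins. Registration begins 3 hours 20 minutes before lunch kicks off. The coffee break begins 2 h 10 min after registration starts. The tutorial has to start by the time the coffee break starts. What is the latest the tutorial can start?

Registration starts at 4:58 PM − 200 min = 1:38 PM.
The coffee break starts at 1:38 PM + 130 min = 3:48 PM.
The tutorial is bounded by the coffee break, so the latest it can start is 3:48 PM.

3:48 PM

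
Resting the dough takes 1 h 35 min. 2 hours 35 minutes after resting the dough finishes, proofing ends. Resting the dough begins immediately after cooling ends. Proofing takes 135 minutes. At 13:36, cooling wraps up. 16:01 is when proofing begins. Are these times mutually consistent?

Resting the dough starts at 13:36.
Resting the dough ends at 13:36 + 95 min = 15:11.
Proofing ends at 15:11 + 155 min = 17:46.
Proofing starts at 17:46 − 135 min = 15:31.
But proofing is also said to start at 16:01 — a 30-minute conflict.

No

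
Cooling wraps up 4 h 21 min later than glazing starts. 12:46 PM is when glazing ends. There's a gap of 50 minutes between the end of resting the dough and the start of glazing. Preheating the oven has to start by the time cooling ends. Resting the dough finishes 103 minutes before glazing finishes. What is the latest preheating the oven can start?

4:14 PM

Resting the dough ends at 12:46 PM − 103 min = 11:03 AM.
Glazing starts at 11:03 AM + 50 min = 11:53 AM.
Cooling ends at 11:53 AM + 261 min = 4:14 PM.
Preheating the oven is bounded by cooling, so the latest it can start is 4:14 PM.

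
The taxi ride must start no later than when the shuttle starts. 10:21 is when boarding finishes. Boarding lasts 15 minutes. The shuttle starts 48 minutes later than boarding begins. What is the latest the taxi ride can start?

Boarding starts at 10:21 − 15 min = 10:06.
The shuttle starts at 10:06 + 48 min = 10:54.
The taxi ride is bounded by the shuttle, so the latest it can start is 10:54.

10:54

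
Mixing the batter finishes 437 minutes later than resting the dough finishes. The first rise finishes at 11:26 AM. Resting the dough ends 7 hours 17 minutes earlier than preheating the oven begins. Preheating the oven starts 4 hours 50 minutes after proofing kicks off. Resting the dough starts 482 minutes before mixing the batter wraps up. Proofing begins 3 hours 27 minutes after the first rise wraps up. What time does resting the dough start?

11:41 AM

Proofing starts at 11:26 AM + 207 min = 2:53 PM.
Preheating the oven starts at 2:53 PM + 290 min = 7:43 PM.
Resting the dough ends at 7:43 PM − 437 min = 12:26 PM.
Mixing the batter ends at 12:26 PM + 437 min = 7:43 PM.
Resting the dough starts at 7:43 PM − 482 min = 11:41 AM.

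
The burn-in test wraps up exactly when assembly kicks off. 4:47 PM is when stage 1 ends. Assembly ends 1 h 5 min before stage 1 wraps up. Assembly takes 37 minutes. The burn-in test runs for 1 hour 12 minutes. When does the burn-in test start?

Assembly ends at 4:47 PM − 65 min = 3:42 PM.
Assembly starts at 3:42 PM − 37 min = 3:05 PM.
So the burn-in test ends at 3:05 PM.
The burn-in test starts at 3:05 PM − 72 min = 1:53 PM.

1:53 PM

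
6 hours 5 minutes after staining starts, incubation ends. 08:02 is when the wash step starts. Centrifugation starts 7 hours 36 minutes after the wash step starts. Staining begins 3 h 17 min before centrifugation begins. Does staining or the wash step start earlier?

Centrifugation starts at 08:02 + 456 min = 15:38.
Staining starts at 15:38 − 197 min = 12:21.
Staining starts at 12:21 and the wash step starts at 08:02, so the wash step is first.

the wash step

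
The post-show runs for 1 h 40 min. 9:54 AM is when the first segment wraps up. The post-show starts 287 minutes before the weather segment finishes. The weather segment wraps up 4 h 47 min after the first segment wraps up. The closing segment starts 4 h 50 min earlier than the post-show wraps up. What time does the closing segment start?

The weather segment ends at 9:54 AM + 287 min = 2:41 PM.
The post-show starts at 2:41 PM − 287 min = 9:54 AM.
The post-show ends at 9:54 AM + 100 min = 11:34 AM.
The closing segment starts at 11:34 AM − 290 min = 6:44 AM.

6:44 AM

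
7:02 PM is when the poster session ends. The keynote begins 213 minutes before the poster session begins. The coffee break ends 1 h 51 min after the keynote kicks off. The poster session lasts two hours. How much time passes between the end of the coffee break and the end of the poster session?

222 minutes

The poster session starts at 7:02 PM − 120 min = 5:02 PM.
The keynote starts at 5:02 PM − 213 min = 1:29 PM.
The coffee break ends at 1:29 PM + 111 min = 3:20 PM.
From 3:20 PM to 7:02 PM is 222 minutes.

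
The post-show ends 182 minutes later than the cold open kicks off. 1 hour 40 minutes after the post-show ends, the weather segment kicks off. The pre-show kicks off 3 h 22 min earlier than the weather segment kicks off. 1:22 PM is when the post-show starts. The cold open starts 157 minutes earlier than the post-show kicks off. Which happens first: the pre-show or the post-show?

the pre-show

The cold open starts at 1:22 PM − 157 min = 10:45 AM.
The post-show ends at 10:45 AM + 182 min = 1:47 PM.
The weather segment starts at 1:47 PM + 100 min = 3:27 PM.
The pre-show starts at 3:27 PM − 202 min = 12:05 PM.
The pre-show starts at 12:05 PM and the post-show starts at 1:22 PM, so the pre-show is first.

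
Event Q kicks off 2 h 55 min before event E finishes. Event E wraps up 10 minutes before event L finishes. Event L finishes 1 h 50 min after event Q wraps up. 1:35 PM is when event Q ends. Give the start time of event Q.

Event L ends at 1:35 PM + 110 min = 3:25 PM.
Event E ends at 3:25 PM − 10 min = 3:15 PM.
Event Q starts at 3:15 PM − 175 min = 12:20 PM.

12:20 PM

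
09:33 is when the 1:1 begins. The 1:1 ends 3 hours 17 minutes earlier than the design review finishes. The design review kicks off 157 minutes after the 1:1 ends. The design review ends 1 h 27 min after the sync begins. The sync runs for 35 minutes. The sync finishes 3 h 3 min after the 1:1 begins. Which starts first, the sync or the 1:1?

The sync ends at 09:33 + 183 min = 12:36.
The sync starts at 12:36 − 35 min = 12:01.
The sync starts at 12:01 and the 1:1 starts at 09:33, so the 1:1 is first.

the 1:1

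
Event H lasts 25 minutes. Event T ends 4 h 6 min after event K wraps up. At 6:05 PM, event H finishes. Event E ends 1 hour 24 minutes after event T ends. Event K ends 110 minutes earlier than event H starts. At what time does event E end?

Event H starts at 6:05 PM − 25 min = 5:40 PM.
Event K ends at 5:40 PM − 110 min = 3:50 PM.
Event T ends at 3:50 PM + 246 min = 7:56 PM.
Event E ends at 7:56 PM + 84 min = 9:20 PM.

9:20 PM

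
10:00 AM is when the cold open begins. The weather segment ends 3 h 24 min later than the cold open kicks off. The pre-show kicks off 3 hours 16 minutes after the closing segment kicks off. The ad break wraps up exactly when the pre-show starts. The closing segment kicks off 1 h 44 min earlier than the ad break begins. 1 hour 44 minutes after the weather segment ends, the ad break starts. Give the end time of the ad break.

The weather segment ends at 10:00 AM + 204 min = 1:24 PM.
The ad break starts at 1:24 PM + 104 min = 3:08 PM.
The closing segment starts at 3:08 PM − 104 min = 1:24 PM.
The pre-show starts at 1:24 PM + 196 min = 4:40 PM.
So the ad break ends at 4:40 PM.

4:40 PM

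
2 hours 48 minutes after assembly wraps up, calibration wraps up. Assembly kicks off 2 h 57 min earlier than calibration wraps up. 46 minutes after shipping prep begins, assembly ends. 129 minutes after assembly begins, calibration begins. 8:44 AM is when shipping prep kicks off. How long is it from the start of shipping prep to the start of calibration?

2 hours 46 minutes

Assembly ends at 8:44 AM + 46 min = 9:30 AM.
Calibration ends at 9:30 AM + 168 min = 12:18 PM.
Assembly starts at 12:18 PM − 177 min = 9:21 AM.
Calibration starts at 9:21 AM + 129 min = 11:30 AM.
From 8:44 AM to 11:30 AM is 2 hours 46 minutes.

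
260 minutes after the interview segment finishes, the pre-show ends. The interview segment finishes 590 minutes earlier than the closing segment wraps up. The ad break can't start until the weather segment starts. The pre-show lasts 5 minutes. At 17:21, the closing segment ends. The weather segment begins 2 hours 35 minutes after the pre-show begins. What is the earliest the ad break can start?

The interview segment ends at 17:21 − 590 min = 07:31.
The pre-show ends at 07:31 + 260 min = 11:51.
The pre-show starts at 11:51 − 5 min = 11:46.
The weather segment starts at 11:46 + 155 min = 14:21.
The ad break is bounded by the weather segment, so the earliest it can start is 14:21.

14:21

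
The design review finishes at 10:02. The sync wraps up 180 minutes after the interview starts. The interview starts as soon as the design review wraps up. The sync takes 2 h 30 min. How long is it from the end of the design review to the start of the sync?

0.5 hours

The interview starts at 10:02.
The sync ends at 10:02 + 180 min = 13:02.
The sync starts at 13:02 − 150 min = 10:32.
From 10:02 to 10:32 is 0.5 hours.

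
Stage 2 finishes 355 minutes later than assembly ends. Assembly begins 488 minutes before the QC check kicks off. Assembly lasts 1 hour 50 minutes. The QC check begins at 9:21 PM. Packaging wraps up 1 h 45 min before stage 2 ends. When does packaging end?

7:13 PM

Assembly starts at 9:21 PM − 488 min = 1:13 PM.
Assembly ends at 1:13 PM + 110 min = 3:03 PM.
Stage 2 ends at 3:03 PM + 355 min = 8:58 PM.
Packaging ends at 8:58 PM − 105 min = 7:13 PM.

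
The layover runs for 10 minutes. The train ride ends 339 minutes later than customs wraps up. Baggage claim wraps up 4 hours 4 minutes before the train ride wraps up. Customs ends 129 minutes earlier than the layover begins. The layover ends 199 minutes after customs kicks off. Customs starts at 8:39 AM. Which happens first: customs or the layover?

customs

The layover ends at 8:39 AM + 199 min = 11:58 AM.
The layover starts at 11:58 AM − 10 min = 11:48 AM.
Customs starts at 8:39 AM and the layover starts at 11:48 AM, so customs is first.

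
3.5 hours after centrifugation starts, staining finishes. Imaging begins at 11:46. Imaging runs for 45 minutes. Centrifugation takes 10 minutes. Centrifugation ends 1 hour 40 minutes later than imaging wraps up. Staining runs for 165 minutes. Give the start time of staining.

14:46

Imaging ends at 11:46 + 45 min = 12:31.
Centrifugation ends at 12:31 + 100 min = 14:11.
Centrifugation starts at 14:11 − 10 min = 14:01.
Staining ends at 14:01 + 210 min = 17:31.
Staining starts at 17:31 − 165 min = 14:46.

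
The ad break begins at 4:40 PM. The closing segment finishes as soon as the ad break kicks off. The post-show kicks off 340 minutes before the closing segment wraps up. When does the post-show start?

11:00 AM

The closing segment ends at 4:40 PM.
The post-show starts at 4:40 PM − 340 min = 11:00 AM.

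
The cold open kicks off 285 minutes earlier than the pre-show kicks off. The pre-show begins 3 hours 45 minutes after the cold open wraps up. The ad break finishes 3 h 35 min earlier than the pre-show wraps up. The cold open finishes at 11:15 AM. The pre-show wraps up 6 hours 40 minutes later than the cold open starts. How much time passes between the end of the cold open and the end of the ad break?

The pre-show starts at 11:15 AM + 225 min = 3:00 PM.
The cold open starts at 3:00 PM − 285 min = 10:15 AM.
The pre-show ends at 10:15 AM + 400 min = 4:55 PM.
The ad break ends at 4:55 PM − 215 min = 1:20 PM.
From 11:15 AM to 1:20 PM is 2 h 5 min.

2 h 5 min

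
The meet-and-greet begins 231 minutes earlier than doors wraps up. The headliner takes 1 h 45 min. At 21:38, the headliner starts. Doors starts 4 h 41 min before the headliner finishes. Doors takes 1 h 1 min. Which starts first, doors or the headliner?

doors

The headliner ends at 21:38 + 105 min = 23:23.
Doors starts at 23:23 − 281 min = 18:42.
Doors starts at 18:42 and the headliner starts at 21:38, so doors is first.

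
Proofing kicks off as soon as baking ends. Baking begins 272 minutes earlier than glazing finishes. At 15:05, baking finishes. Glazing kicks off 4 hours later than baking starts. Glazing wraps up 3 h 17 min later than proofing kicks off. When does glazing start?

Proofing starts at 15:05.
Glazing ends at 15:05 + 197 min = 18:22.
Baking starts at 18:22 − 272 min = 13:50.
Glazing starts at 13:50 + 240 min = 17:50.

17:50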